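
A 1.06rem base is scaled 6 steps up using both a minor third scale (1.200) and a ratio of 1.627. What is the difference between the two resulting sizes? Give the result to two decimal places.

Minor third: 1.06 × 1.200⁶ = 3.1651rem
At 1.627: 1.06 × 1.627⁶ = 19.6622rem
Difference: 19.6622 − 3.1651 = 16.4971rem

16.50rem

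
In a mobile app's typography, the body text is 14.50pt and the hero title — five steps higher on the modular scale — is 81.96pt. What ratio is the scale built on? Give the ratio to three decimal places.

The ratio satisfies 14.50 × r⁵ = 81.96, so r = (81.96 / 14.50)^(1/5).
r = 5.6524^(1/5) ≈ 1.4140

1.414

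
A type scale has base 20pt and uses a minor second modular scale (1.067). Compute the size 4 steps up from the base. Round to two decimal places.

25.92pt

20.0 × 1.067⁴ = 20.0 × 1.29616 ≈ 25.92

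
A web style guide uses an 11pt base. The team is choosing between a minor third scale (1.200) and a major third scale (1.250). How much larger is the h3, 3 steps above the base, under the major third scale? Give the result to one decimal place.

2.5pt

Minor third: 11.0 × 1.200³ = 19.008pt
Major third: 11.0 × 1.250³ = 21.484pt
Difference: 21.484 − 19.008 = 2.476pt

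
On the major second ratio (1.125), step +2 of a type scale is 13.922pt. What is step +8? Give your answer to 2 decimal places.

The gap is 8 − (2) = 6 steps, so the factor is 1.125^6.
13.922 × 1.125⁶ = 13.922 × 2.02729 ≈ 28.224

28.22pt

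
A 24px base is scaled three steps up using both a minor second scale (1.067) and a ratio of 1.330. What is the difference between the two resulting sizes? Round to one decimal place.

Minor second: 24.0 × 1.067³ = 29.154px
At 1.330: 24.0 × 1.330³ = 56.463px
Difference: 56.463 − 29.154 = 27.309px

27.3px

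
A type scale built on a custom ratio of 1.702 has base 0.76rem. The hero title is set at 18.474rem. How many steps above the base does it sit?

6

1.702ⁿ = 18.474 / 0.76 = 24.3079
n = ln(24.3079) / ln(1.702) = 3.1908 / 0.5318 ≈ 6.00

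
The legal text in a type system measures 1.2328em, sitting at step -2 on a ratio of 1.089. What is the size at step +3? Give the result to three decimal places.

1.888em

1.2328 × 1.089⁵ = 1.2328 × 1.53158 ≈ 1.888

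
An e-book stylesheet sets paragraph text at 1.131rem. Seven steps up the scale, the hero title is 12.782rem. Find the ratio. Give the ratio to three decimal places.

1.414

r⁷ = 12.782 / 1.131, so r = (12.782/1.131)^(1/7).
r = 11.3015^(1/7) ≈ 1.4140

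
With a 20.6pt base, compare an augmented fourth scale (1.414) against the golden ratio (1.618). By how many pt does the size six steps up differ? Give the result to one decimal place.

Augmented fourth: 20.6 × 1.414⁶ = 164.651pt
Golden ratio: 20.6 × 1.618⁶ = 369.605pt
Difference: 369.605 − 164.651 = 204.954pt

205.0pt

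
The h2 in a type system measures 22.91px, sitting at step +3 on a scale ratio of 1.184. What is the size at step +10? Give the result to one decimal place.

Moving from step +3 to step +10 is 7 steps up, so multiply by r⁷.
22.91 × 1.184⁷ = 22.91 × 3.26183 ≈ 74.729

74.7px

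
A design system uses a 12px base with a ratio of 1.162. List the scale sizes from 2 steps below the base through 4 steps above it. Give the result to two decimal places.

8.89px, 10.33px, 12.00px, 13.94px, 16.20px, 18.83px, 21.88px

Step -2: 12.0 ÷ 1.162² = 8.89
Step -1: 12.0 ÷ 1.162 = 10.33
Step 0: 12px
Step 1: 12.0 × 1.162 = 13.94
Step 2: 12.0 × 1.162² = 16.20
Step 3: 12.0 × 1.162³ = 18.83
Step 4: 12.0 × 1.162⁴ = 21.88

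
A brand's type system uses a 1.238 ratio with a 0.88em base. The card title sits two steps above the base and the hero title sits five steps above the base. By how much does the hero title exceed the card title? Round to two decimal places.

Step 2: 0.88 × 1.238² = 1.3487em
Step 5: 0.88 × 1.238⁵ = 2.5591em
Difference: 2.5591 − 1.3487 = 1.2104em

1.21em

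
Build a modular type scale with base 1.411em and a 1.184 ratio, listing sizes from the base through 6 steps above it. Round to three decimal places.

1.411em, 1.671em, 1.978em, 2.342em, 2.773em, 3.283em, 3.887em

Step 0: 1.411em
Step 1: 1.411 × 1.184 = 1.671
Step 2: 1.411 × 1.184² = 1.978
Step 3: 1.411 × 1.184³ = 2.342
Step 4: 1.411 × 1.184⁴ = 2.773
Step 5: 1.411 × 1.184⁵ = 3.283
Step 6: 1.411 × 1.184⁶ = 3.887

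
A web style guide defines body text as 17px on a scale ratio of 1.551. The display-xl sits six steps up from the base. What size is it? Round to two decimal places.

17.0 × 1.551⁶ = 17.0 × 13.92101 ≈ 236.66

236.66px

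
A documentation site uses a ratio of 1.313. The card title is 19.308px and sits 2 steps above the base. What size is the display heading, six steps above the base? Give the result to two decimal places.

19.308 × 1.313⁴ = 19.308 × 2.97207 ≈ 57.385

57.38px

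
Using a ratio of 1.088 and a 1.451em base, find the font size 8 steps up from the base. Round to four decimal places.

Each step on a modular scale multiplies by the ratio, so the size n steps from the base is base × ratioⁿ.
1.451 × 1.088⁸ = 1.451 × 1.96350 ≈ 2.8490

2.8490em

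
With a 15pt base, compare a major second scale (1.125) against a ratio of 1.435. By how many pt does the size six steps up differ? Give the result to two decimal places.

100.57pt

Major second: 15.0 × 1.125⁶ = 30.4093pt
At 1.435: 15.0 × 1.435⁶ = 130.9793pt
Difference: 130.9793 − 30.4093 = 100.5700pt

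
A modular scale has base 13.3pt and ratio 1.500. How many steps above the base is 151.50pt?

6

1.500ⁿ = 151.50 / 13.3 = 11.3910
n = ln(11.3910) / ln(1.500) = 2.4328 / 0.4055 ≈ 6.00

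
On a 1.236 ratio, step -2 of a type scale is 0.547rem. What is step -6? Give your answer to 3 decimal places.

0.234rem

Moving from step -2 to step -6 is 4 steps down, so divide by r⁴.
0.547 ÷ 1.236⁴ = 0.547 ÷ 2.33386 ≈ 0.234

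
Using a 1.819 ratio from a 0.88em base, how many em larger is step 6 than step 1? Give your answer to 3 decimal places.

Step 1: 0.88 × 1.819 = 1.60072em
Step 6: 0.88 × 1.819⁶ = 31.87710em
Difference: 31.87710 − 1.60072 = 30.27638em

30.276em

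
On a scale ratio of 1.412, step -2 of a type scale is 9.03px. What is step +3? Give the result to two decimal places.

50.68px

9.03 × 1.412⁵ = 9.03 × 5.61272 ≈ 50.683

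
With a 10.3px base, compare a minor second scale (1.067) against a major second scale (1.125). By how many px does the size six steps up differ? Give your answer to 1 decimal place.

Minor second: 10.3 × 1.067⁶ = 15.199px
Major second: 10.3 × 1.125⁶ = 20.881px
Difference: 20.881 − 15.199 = 5.682px

5.7px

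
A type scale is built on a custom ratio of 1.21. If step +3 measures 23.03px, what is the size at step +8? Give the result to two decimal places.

Moving from step +3 to step +8 is 5 steps up, so multiply by r⁵.
23.03 × 1.21⁵ = 23.03 × 2.59374 ≈ 59.734

59.73px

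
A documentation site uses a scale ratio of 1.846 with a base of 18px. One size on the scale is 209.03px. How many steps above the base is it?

1.846ⁿ = 209.03 / 18 = 11.6128
n = ln(11.6128) / ln(1.846) = 2.4521 / 0.6130 ≈ 4.00

4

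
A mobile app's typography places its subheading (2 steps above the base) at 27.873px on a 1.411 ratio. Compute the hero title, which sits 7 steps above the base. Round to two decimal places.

155.89px

27.873 × 1.411⁵ = 27.873 × 5.59287 ≈ 155.890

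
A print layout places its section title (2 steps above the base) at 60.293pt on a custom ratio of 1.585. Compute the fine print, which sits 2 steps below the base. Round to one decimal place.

9.6pt

The gap is -2 − (2) = -4 steps, so the factor is 1.585^-4.
60.293 ÷ 1.585⁴ = 60.293 ÷ 6.31127 ≈ 9.553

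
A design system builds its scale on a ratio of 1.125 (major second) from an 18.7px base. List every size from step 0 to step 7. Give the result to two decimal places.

18.70px, 21.04px, 23.67px, 26.63px, 29.95px, 33.70px, 37.91px, 42.65px

Step 0: 18.7px
Step 1: 18.7 × 1.125 = 21.04
Step 2: 18.7 × 1.125² = 23.67
Step 3: 18.7 × 1.125³ = 26.63
Step 4: 18.7 × 1.125⁴ = 29.95
Step 5: 18.7 × 1.125⁵ = 33.70
Step 6: 18.7 × 1.125⁶ = 37.91
Step 7: 18.7 × 1.125⁷ = 42.65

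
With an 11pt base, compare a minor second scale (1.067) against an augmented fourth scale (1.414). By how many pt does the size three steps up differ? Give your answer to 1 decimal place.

Minor second: 11.0 × 1.067³ = 13.362pt
Augmented fourth: 11.0 × 1.414³ = 31.099pt
Difference: 31.099 − 13.362 = 17.737pt

17.7pt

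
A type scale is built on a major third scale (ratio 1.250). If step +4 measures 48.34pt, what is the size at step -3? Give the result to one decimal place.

The gap is -3 − (4) = -7 steps, so the factor is 1.250^-7.
48.34 ÷ 1.250⁷ = 48.34 ÷ 4.76837 ≈ 10.138

10.1pt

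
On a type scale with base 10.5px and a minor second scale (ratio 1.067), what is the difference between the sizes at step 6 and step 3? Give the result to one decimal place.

2.7px

Step 3: 10.5 × 1.067³ = 12.755px
Step 6: 10.5 × 1.067⁶ = 15.494px
Difference: 15.494 − 12.755 = 2.739px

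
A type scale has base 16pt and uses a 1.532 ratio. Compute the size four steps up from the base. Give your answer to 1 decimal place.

88.1pt

16.0 × 1.532⁴ = 16.0 × 5.50852 ≈ 88.14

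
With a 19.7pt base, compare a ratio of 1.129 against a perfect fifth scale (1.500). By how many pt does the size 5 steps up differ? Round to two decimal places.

At 1.129: 19.7 × 1.129⁵ = 36.1357pt
Perfect fifth: 19.7 × 1.500⁵ = 149.5969pt
Difference: 149.5969 − 36.1357 = 113.4612pt

113.46pt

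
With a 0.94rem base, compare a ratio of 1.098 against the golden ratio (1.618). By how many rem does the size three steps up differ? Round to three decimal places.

2.737rem

At 1.098: 0.94 × 1.098³ = 1.24433rem
Golden ratio: 0.94 × 1.618³ = 3.98165rem
Difference: 3.98165 − 1.24433 = 2.73732rem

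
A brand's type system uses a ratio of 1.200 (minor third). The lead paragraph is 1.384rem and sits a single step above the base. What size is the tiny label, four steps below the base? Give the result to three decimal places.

1.384 ÷ 1.200⁵ = 1.384 ÷ 2.48832 ≈ 0.556

0.556rem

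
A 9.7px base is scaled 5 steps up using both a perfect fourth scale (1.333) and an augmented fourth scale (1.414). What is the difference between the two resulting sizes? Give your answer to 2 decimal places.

Perfect fourth: 9.7 × 1.333⁵ = 40.8247px
Augmented fourth: 9.7 × 1.414⁵ = 54.8301px
Difference: 54.8301 − 40.8247 = 14.0054px

14.01px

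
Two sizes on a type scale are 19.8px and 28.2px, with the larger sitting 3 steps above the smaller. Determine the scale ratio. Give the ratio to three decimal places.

r³ = 28.2 / 19.8, so r = (28.2/19.8)^(1/3).
r = 1.4242^(1/3) ≈ 1.1251

1.125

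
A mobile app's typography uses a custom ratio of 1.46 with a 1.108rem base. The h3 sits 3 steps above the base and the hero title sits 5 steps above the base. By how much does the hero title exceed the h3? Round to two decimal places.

Step 3: 1.108 × 1.46³ = 3.4482rem
Step 5: 1.108 × 1.46⁵ = 7.3503rem
Difference: 7.3503 − 3.4482 = 3.9021rem

3.90rem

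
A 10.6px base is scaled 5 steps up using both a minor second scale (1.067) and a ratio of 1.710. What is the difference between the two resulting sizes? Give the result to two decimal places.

140.32px

Minor second: 10.6 × 1.067⁵ = 14.6598px
At 1.710: 10.6 × 1.710⁵ = 154.9838px
Difference: 154.9838 − 14.6598 = 140.3240px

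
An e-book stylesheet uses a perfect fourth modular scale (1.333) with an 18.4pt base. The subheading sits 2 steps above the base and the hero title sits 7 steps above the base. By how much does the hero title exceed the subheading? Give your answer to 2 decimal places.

104.91pt

Step 2: 18.4 × 1.333² = 32.6948pt
Step 7: 18.4 × 1.333⁷ = 137.6033pt
Difference: 137.6033 − 32.6948 = 104.9085pt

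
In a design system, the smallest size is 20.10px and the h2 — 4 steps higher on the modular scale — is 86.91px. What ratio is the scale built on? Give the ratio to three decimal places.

1.442

The ratio satisfies 20.10 × r⁴ = 86.91, so r = (86.91 / 20.10)^(1/4).
r = 4.3239^(1/4) ≈ 1.4420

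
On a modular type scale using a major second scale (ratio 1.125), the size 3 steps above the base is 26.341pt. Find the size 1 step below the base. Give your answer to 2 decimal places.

Moving from step +3 to step -1 is 4 steps down, so divide by r⁴.
26.341 ÷ 1.125⁴ = 26.341 ÷ 1.60181 ≈ 16.445

16.44pt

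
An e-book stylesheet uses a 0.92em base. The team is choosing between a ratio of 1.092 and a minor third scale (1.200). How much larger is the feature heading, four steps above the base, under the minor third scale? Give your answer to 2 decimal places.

At 1.092: 0.92 × 1.092⁴ = 1.3082em
Minor third: 0.92 × 1.200⁴ = 1.9077em
Difference: 1.9077 − 1.3082 = 0.5995em

0.60em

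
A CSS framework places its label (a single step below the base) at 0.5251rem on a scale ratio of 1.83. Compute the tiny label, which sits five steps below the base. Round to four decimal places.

0.0468rem

The gap is -5 − (-1) = -4 steps, so the factor is 1.83^-4.
0.5251 ÷ 1.83⁴ = 0.5251 ÷ 11.21513 ≈ 0.0468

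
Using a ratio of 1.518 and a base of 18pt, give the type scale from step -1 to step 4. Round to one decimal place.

11.9pt, 18.0pt, 27.3pt, 41.5pt, 63.0pt, 95.6pt

Step -1: 18.0 ÷ 1.518 = 11.9
Step 0: 18pt
Step 1: 18.0 × 1.518 = 27.3
Step 2: 18.0 × 1.518² = 41.5
Step 3: 18.0 × 1.518³ = 63.0
Step 4: 18.0 × 1.518⁴ = 95.6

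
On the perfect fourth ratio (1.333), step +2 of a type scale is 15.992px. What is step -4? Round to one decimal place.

2.9px

Moving from step +2 to step -4 is 6 steps down, so divide by r⁶.
15.992 ÷ 1.333⁶ = 15.992 ÷ 5.61023 ≈ 2.851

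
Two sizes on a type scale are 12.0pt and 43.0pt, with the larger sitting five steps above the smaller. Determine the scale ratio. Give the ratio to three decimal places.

The ratio satisfies 12.0 × r⁵ = 43.0, so r = (43.0 / 12.0)^(1/5).
r = 3.5833^(1/5) ≈ 1.2908

1.291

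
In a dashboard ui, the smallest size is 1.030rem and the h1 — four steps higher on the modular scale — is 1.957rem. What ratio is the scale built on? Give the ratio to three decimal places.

1.174

r⁴ = 1.957 / 1.030, so r = (1.957/1.030)^(1/4).
r = 1.9000^(1/4) ≈ 1.1741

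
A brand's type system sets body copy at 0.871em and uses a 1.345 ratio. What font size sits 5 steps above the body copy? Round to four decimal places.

3.8338em

0.871 × 1.345⁵ = 0.871 × 4.40161 ≈ 3.8338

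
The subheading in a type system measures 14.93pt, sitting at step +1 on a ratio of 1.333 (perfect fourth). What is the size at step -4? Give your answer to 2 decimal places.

14.93 ÷ 1.333⁵ = 14.93 ÷ 4.20873 ≈ 3.547

3.55pt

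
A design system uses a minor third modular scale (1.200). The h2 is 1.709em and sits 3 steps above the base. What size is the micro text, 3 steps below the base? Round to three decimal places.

1.709 ÷ 1.200⁶ = 1.709 ÷ 2.98598 ≈ 0.572

0.572em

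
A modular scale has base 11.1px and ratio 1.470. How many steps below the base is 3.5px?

1.470ⁿ = 11.1 / 3.5 = 3.1714
n = ln(3.1714) / ln(1.470) = 1.1542 / 0.3853 ≈ 3.00

3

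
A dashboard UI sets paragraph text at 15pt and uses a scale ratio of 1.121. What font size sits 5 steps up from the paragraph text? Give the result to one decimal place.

26.6pt

Each step on a modular scale multiplies by the ratio, so the size n steps from the base is base × ratioⁿ.
15.0 × 1.121⁵ = 15.0 × 1.77022 ≈ 26.55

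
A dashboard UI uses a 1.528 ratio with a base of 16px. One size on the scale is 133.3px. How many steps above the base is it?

1.528ⁿ = 133.3 / 16 = 8.3313
n = ln(8.3313) / ln(1.528) = 2.1200 / 0.4240 ≈ 5.00

5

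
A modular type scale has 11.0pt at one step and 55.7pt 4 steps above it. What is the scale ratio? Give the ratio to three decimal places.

1.500

r⁴ = 55.7 / 11.0, so r = (55.7/11.0)^(1/4).
r = 5.0636^(1/4) ≈ 1.5001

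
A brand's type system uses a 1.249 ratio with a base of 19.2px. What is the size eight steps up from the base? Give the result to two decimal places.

Every step multiplies by the scale ratio.
19.2 × 1.249⁸ = 19.2 × 5.92242 ≈ 113.71

113.71px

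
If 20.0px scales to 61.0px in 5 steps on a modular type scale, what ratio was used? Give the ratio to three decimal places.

The ratio satisfies 20.0 × r⁵ = 61.0, so r = (61.0 / 20.0)^(1/5).
r = 3.0500^(1/5) ≈ 1.2499

1.250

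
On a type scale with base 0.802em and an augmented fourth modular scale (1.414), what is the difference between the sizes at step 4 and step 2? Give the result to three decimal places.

Step 2: 0.802 × 1.414² = 1.60352em
Step 4: 0.802 × 1.414⁴ = 3.20606em
Difference: 3.20606 − 1.60352 = 1.60254em

1.603em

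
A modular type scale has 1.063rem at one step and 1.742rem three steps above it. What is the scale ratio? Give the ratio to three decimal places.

r³ = 1.742 / 1.063, so r = (1.742/1.063)^(1/3).
r = 1.6388^(1/3) ≈ 1.1790

1.179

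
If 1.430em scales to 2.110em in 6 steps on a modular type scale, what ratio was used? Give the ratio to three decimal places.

The ratio satisfies 1.430 × r⁶ = 2.110, so r = (2.110 / 1.430)^(1/6).
r = 1.4755^(1/6) ≈ 1.0670

1.067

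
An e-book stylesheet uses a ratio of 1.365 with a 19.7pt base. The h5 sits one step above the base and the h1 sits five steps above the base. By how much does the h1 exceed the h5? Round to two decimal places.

Step 1: 19.7 × 1.365 = 26.8905pt
Step 5: 19.7 × 1.365⁵ = 93.3533pt
Difference: 93.3533 − 26.8905 = 66.4628pt

66.46pt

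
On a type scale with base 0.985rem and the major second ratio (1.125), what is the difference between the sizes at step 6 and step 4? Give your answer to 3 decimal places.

0.419rem

Step 4: 0.985 × 1.125⁴ = 1.57778rem
Step 6: 0.985 × 1.125⁶ = 1.99688rem
Difference: 1.99688 − 1.57778 = 0.41910rem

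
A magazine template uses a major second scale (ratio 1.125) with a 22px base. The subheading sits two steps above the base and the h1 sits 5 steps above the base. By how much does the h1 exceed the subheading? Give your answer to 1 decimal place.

11.8px

Step 2: 22.0 × 1.125² = 27.844px
Step 5: 22.0 × 1.125⁵ = 39.645px
Difference: 39.645 − 27.844 = 11.801px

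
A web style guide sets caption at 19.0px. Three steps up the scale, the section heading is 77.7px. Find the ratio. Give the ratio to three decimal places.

The ratio satisfies 19.0 × r³ = 77.7, so r = (77.7 / 19.0)^(1/3).
r = 4.0895^(1/3) ≈ 1.5991

1.599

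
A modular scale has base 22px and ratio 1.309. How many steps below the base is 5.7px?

1.309ⁿ = 22 / 5.7 = 3.8596
n = ln(3.8596) / ln(1.309) = 1.3506 / 0.2693 ≈ 5.02

5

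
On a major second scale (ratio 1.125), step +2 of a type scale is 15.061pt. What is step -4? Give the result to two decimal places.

7.43pt

15.061 ÷ 1.125⁶ = 15.061 ÷ 2.02729 ≈ 7.429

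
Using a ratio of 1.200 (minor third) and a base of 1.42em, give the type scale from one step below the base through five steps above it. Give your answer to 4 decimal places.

Step -1: 1.42 ÷ 1.200 = 1.1833
Step 0: 1.42em
Step 1: 1.42 × 1.200 = 1.7040
Step 2: 1.42 × 1.200² = 2.0448
Step 3: 1.42 × 1.200³ = 2.4538
Step 4: 1.42 × 1.200⁴ = 2.9445
Step 5: 1.42 × 1.200⁵ = 3.5334

1.1833em, 1.4200em, 1.7040em, 2.0448em, 2.4538em, 2.9445em, 3.5334em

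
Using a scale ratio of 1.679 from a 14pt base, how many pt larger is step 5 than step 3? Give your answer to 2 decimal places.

Step 3: 14.0 × 1.679³ = 66.2644pt
Step 5: 14.0 × 1.679⁵ = 186.8020pt
Difference: 186.8020 − 66.2644 = 120.5376pt

120.54pt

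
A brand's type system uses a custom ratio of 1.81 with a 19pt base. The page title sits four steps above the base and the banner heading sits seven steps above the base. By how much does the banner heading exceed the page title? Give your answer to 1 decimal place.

1005.3pt

Step 4: 19.0 × 1.81⁴ = 203.924pt
Step 7: 19.0 × 1.81⁷ = 1209.215pt
Difference: 1209.215 − 203.924 = 1005.291pt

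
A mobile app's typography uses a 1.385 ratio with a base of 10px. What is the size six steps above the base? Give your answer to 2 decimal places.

70.58px

10.0 × 1.385⁶ = 10.0 × 7.05828 ≈ 70.58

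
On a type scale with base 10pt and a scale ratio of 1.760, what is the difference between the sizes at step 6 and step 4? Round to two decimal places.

Step 4: 10.0 × 1.760⁴ = 95.9513pt
Step 6: 10.0 × 1.760⁶ = 297.2186pt
Difference: 297.2186 − 95.9513 = 201.2673pt

201.27pt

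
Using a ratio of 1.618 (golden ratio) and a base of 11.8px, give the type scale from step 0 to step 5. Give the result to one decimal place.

Step 0: 11.8px
Step 1: 11.8 × 1.618 = 19.1
Step 2: 11.8 × 1.618² = 30.9
Step 3: 11.8 × 1.618³ = 50.0
Step 4: 11.8 × 1.618⁴ = 80.9
Step 5: 11.8 × 1.618⁵ = 130.9

11.8px, 19.1px, 30.9px, 50.0px, 80.9px, 130.9px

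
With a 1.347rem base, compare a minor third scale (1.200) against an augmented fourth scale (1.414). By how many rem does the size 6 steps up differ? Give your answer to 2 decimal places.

Minor third: 1.347 × 1.200⁶ = 4.0221rem
Augmented fourth: 1.347 × 1.414⁶ = 10.7662rem
Difference: 10.7662 − 4.0221 = 6.7441rem

6.74rem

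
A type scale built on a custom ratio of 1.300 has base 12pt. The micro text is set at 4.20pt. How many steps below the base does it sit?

4

1.300ⁿ = 12 / 4.20 = 2.8571
n = ln(2.8571) / ln(1.300) = 1.0498 / 0.2624 ≈ 4.00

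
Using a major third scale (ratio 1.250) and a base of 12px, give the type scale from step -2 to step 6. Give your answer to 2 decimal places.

Step -2: 12.0 ÷ 1.250² = 7.68
Step -1: 12.0 ÷ 1.250 = 9.60
Step 0: 12px
Step 1: 12.0 × 1.250 = 15.00
Step 2: 12.0 × 1.250² = 18.75
Step 3: 12.0 × 1.250³ = 23.44
Step 4: 12.0 × 1.250⁴ = 29.30
Step 5: 12.0 × 1.250⁵ = 36.62
Step 6: 12.0 × 1.250⁶ = 45.78

7.68px, 9.60px, 12.00px, 15.00px, 18.75px, 23.44px, 29.30px, 36.62px, 45.78px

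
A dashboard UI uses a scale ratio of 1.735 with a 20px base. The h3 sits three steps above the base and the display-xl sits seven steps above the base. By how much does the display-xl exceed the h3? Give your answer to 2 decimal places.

Step 3: 20.0 × 1.735³ = 104.4548px
Step 7: 20.0 × 1.735⁷ = 946.5125px
Difference: 946.5125 − 104.4548 = 842.0577px

842.06px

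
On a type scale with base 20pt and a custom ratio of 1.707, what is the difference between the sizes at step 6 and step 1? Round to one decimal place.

Step 1: 20.0 × 1.707 = 34.140pt
Step 6: 20.0 × 1.707⁶ = 494.802pt
Difference: 494.802 − 34.140 = 460.662pt

460.7pt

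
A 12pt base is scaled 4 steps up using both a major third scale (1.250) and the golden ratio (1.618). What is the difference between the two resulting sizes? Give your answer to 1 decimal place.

52.9pt

Major third: 12.0 × 1.250⁴ = 29.297pt
Golden ratio: 12.0 × 1.618⁴ = 82.242pt
Difference: 82.242 − 29.297 = 52.945pt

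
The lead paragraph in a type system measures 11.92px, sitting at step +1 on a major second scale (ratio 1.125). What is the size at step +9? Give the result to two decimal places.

30.58px

11.92 × 1.125⁸ = 11.92 × 2.56578 ≈ 30.584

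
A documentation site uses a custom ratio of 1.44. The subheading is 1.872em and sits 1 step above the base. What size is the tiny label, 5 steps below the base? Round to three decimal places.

0.210em

Moving from step +1 to step -5 is 6 steps down, so divide by r⁶.
1.872 ÷ 1.44⁶ = 1.872 ÷ 8.91610 ≈ 0.210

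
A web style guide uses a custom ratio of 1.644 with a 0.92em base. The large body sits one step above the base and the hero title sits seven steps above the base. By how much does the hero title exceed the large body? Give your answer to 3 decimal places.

28.348em

Step 1: 0.92 × 1.644 = 1.51248em
Step 7: 0.92 × 1.644⁷ = 29.86074em
Difference: 29.86074 − 1.51248 = 28.34826em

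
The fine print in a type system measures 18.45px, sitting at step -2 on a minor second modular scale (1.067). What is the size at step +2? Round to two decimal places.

The gap is 2 − (-2) = 4 steps, so the factor is 1.067^4.
18.45 × 1.067⁴ = 18.45 × 1.29616 ≈ 23.914

23.91px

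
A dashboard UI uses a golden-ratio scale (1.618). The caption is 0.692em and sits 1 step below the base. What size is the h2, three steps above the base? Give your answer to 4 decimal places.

4.7426em

Moving from step -1 to step +3 is 4 steps up, so multiply by r⁴.
0.692 × 1.618⁴ = 0.692 × 6.85353 ≈ 4.7426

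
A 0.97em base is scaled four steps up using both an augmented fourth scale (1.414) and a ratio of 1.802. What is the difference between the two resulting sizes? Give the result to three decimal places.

6.350em

Augmented fourth: 0.97 × 1.414⁴ = 3.87766em
At 1.802: 0.97 × 1.802⁴ = 10.22800em
Difference: 10.22800 − 3.87766 = 6.35034em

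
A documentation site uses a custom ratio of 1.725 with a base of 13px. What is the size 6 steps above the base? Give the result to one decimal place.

13.0 × 1.725⁶ = 13.0 × 26.34721 ≈ 342.51

342.5px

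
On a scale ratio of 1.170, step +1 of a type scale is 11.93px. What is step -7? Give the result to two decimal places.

3.40px

11.93 ÷ 1.170⁸ = 11.93 ÷ 3.51145 ≈ 3.397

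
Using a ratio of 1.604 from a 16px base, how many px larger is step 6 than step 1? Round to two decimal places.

Step 1: 16.0 × 1.604 = 25.6640px
Step 6: 16.0 × 1.604⁶ = 272.4872px
Difference: 272.4872 − 25.6640 = 246.8232px

246.82px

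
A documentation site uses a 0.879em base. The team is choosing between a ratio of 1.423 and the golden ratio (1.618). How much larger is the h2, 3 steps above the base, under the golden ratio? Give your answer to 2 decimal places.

1.19em

At 1.423: 0.879 × 1.423³ = 2.5328em
Golden ratio: 0.879 × 1.618³ = 3.7233em
Difference: 3.7233 − 2.5328 = 1.1905em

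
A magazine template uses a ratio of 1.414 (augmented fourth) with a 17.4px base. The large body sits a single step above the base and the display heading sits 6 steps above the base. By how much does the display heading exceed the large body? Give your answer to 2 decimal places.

Step 1: 17.4 × 1.414 = 24.6036px
Step 6: 17.4 × 1.414⁶ = 139.0739px
Difference: 139.0739 − 24.6036 = 114.4703px

114.47px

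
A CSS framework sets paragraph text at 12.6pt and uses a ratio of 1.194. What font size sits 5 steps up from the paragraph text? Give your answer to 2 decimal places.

12.6 × 1.194⁵ = 12.6 × 2.42673 ≈ 30.58

30.58pt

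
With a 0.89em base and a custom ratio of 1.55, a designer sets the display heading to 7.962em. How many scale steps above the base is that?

1.55ⁿ = 7.962 / 0.89 = 8.9461
n = ln(8.9461) / ln(1.55) = 2.1912 / 0.4383 ≈ 5.00

5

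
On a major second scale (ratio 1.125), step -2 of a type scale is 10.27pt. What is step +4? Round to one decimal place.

10.27 × 1.125⁶ = 10.27 × 2.02729 ≈ 20.820

20.8pt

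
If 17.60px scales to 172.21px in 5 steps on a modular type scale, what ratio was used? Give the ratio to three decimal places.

1.578

The ratio satisfies 17.60 × r⁵ = 172.21, so r = (172.21 / 17.60)^(1/5).
r = 9.7847^(1/5) ≈ 1.5780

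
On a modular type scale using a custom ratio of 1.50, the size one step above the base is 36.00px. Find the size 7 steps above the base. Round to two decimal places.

Moving from step +1 to step +7 is 6 steps up, so multiply by r⁶.
36.00 × 1.50⁶ = 36.00 × 11.39062 ≈ 410.062

410.06px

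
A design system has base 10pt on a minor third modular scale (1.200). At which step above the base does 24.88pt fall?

1.200ⁿ = 24.88 / 10 = 2.4880
n = ln(2.4880) / ln(1.200) = 0.9115 / 0.1823 ≈ 5.00

5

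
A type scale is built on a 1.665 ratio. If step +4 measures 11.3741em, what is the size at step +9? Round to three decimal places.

145.542em

11.3741 × 1.665⁵ = 11.3741 × 12.79591 ≈ 145.542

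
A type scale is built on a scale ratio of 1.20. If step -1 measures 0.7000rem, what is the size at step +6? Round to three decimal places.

0.7000 × 1.20⁷ = 0.7000 × 3.58318 ≈ 2.508

2.508rem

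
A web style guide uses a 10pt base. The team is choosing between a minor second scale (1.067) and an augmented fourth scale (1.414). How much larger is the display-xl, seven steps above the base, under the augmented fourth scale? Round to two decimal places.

Minor second: 10.0 × 1.067⁷ = 15.7453pt
Augmented fourth: 10.0 × 1.414⁷ = 113.0175pt
Difference: 113.0175 − 15.7453 = 97.2722pt

97.27pt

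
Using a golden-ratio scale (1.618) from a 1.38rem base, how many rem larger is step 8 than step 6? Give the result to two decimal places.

Step 6: 1.38 × 1.618⁶ = 24.7600rem
Step 8: 1.38 × 1.618⁸ = 64.8197rem
Difference: 64.8197 − 24.7600 = 40.0597rem

40.06rem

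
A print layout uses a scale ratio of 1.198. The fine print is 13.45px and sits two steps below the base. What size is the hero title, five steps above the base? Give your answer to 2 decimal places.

13.45 × 1.198⁷ = 13.45 × 3.54159 ≈ 47.634

47.63px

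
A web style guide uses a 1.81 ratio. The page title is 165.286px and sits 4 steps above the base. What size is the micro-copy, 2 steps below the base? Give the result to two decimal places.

4.70px

165.286 ÷ 1.81⁶ = 165.286 ÷ 35.16183 ≈ 4.701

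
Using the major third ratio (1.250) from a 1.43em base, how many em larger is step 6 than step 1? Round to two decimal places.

3.67em

Step 1: 1.43 × 1.250 = 1.7875em
Step 6: 1.43 × 1.250⁶ = 5.4550em
Difference: 5.4550 − 1.7875 = 3.6675em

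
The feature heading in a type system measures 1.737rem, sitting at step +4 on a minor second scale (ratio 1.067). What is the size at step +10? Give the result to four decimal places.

2.5632rem

The gap is 10 − (4) = 6 steps, so the factor is 1.067^6.
1.737 × 1.067⁶ = 1.737 × 1.47566 ≈ 2.5632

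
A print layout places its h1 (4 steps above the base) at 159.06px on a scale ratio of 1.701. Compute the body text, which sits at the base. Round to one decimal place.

19.0px

159.06 ÷ 1.701⁴ = 159.06 ÷ 8.37177 ≈ 19.000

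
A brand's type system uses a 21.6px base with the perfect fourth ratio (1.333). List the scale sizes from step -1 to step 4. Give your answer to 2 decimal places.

Step -1: 21.6 ÷ 1.333 = 16.20
Step 0: 21.6px
Step 1: 21.6 × 1.333 = 28.79
Step 2: 21.6 × 1.333² = 38.38
Step 3: 21.6 × 1.333³ = 51.16
Step 4: 21.6 × 1.333⁴ = 68.20

16.20px, 21.60px, 28.79px, 38.38px, 51.16px, 68.20px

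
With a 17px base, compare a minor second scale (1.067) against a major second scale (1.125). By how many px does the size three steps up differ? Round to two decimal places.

3.55px

Minor second: 17.0 × 1.067³ = 20.6511px
Major second: 17.0 × 1.125³ = 24.2051px
Difference: 24.2051 − 20.6511 = 3.5540px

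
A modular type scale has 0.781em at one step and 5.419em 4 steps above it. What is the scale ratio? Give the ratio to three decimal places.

1.623

The ratio satisfies 0.781 × r⁴ = 5.419, so r = (5.419 / 0.781)^(1/4).
r = 6.9385^(1/4) ≈ 1.6230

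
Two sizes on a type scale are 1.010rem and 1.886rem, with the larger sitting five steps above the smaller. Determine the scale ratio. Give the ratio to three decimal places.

r⁵ = 1.886 / 1.010, so r = (1.886/1.010)^(1/5).
r = 1.8673^(1/5) ≈ 1.1330

1.133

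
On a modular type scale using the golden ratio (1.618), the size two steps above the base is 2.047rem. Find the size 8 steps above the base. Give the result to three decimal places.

36.727rem

The gap is 8 − (2) = 6 steps, so the factor is 1.618^6.
2.047 × 1.618⁶ = 2.047 × 17.94201 ≈ 36.727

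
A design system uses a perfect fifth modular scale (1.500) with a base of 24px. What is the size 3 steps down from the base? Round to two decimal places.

7.11px

24.0 ÷ 1.500³ = 24.0 ÷ 3.37500 ≈ 7.11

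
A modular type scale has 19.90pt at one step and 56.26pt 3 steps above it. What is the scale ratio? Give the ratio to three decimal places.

1.414

The ratio satisfies 19.90 × r³ = 56.26, so r = (56.26 / 19.90)^(1/3).
r = 2.8271^(1/3) ≈ 1.4140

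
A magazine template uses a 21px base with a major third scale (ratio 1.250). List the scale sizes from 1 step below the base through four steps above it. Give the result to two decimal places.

Step -1: 21.0 ÷ 1.250 = 16.80
Step 0: 21px
Step 1: 21.0 × 1.250 = 26.25
Step 2: 21.0 × 1.250² = 32.81
Step 3: 21.0 × 1.250³ = 41.02
Step 4: 21.0 × 1.250⁴ = 51.27

16.80px, 21.00px, 26.25px, 32.81px, 41.02px, 51.27px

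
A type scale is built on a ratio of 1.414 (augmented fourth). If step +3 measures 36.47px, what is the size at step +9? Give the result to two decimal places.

291.50px

36.47 × 1.414⁶ = 36.47 × 7.99275 ≈ 291.496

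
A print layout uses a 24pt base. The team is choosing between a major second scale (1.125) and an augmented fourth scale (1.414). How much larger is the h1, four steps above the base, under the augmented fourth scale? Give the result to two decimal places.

Major second: 24.0 × 1.125⁴ = 38.4434pt
Augmented fourth: 24.0 × 1.414⁴ = 95.9420pt
Difference: 95.9420 − 38.4434 = 57.4986pt

57.50pt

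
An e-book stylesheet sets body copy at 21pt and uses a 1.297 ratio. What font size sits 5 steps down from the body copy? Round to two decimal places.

5.72pt

21.0 ÷ 1.297⁵ = 21.0 ÷ 3.67029 ≈ 5.72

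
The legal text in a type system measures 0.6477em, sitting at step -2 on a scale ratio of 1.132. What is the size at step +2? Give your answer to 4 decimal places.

1.0636em

0.6477 × 1.132⁴ = 0.6477 × 1.64205 ≈ 1.0636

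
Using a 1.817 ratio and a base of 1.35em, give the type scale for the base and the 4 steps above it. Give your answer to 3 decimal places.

1.350em, 2.453em, 4.457em, 8.098em, 14.715em

Step 0: 1.35em
Step 1: 1.35 × 1.817 = 2.453
Step 2: 1.35 × 1.817² = 4.457
Step 3: 1.35 × 1.817³ = 8.098
Step 4: 1.35 × 1.817⁴ = 14.715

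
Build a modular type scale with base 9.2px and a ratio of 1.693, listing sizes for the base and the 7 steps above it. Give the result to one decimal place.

9.2px, 15.6px, 26.4px, 44.6px, 75.6px, 128.0px, 216.6px, 366.8px

Step 0: 9.2px
Step 1: 9.2 × 1.693 = 15.6
Step 2: 9.2 × 1.693² = 26.4
Step 3: 9.2 × 1.693³ = 44.6
Step 4: 9.2 × 1.693⁴ = 75.6
Step 5: 9.2 × 1.693⁵ = 128.0
Step 6: 9.2 × 1.693⁶ = 216.6
Step 7: 9.2 × 1.693⁷ = 366.8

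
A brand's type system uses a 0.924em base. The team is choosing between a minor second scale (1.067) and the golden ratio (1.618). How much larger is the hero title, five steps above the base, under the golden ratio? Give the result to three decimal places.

8.968em

Minor second: 0.924 × 1.067⁵ = 1.27789em
Golden ratio: 0.924 × 1.618⁵ = 10.24624em
Difference: 10.24624 − 1.27789 = 8.96835em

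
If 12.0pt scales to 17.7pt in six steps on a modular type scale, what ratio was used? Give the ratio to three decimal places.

The ratio satisfies 12.0 × r⁶ = 17.7, so r = (17.7 / 12.0)^(1/6).
r = 1.4750^(1/6) ≈ 1.0669

1.067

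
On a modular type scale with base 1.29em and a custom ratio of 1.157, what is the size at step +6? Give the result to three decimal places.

3.094em

1.29 × 1.157⁶ = 1.29 × 2.39883 ≈ 3.094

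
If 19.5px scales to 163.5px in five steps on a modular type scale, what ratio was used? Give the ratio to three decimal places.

The ratio satisfies 19.5 × r⁵ = 163.5, so r = (163.5 / 19.5)^(1/5).
r = 8.3846^(1/5) ≈ 1.5300

1.530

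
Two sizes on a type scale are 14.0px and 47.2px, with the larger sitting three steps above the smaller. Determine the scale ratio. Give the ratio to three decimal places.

1.499

r³ = 47.2 / 14.0, so r = (47.2/14.0)^(1/3).
r = 3.3714^(1/3) ≈ 1.4995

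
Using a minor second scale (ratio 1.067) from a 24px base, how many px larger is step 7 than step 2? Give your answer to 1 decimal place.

10.5px

Step 2: 24.0 × 1.067² = 27.324px
Step 7: 24.0 × 1.067⁷ = 37.789px
Difference: 37.789 − 27.324 = 10.465px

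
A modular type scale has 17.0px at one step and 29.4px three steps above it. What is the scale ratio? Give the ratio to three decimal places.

The ratio satisfies 17.0 × r³ = 29.4, so r = (29.4 / 17.0)^(1/3).
r = 1.7294^(1/3) ≈ 1.2003

1.200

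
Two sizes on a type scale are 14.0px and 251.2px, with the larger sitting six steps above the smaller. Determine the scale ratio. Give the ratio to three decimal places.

The ratio satisfies 14.0 × r⁶ = 251.2, so r = (251.2 / 14.0)^(1/6).
r = 17.9429^(1/6) ≈ 1.6180

1.618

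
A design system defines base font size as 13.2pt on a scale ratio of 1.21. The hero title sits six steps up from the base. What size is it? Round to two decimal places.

41.43pt

Each step on a modular scale multiplies by the ratio, so the size n steps from the base is base × ratioⁿ.
13.2 × 1.21⁶ = 13.2 × 3.13843 ≈ 41.43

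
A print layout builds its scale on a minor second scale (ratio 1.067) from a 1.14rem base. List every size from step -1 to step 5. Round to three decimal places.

Step -1: 1.14 ÷ 1.067 = 1.068
Step 0: 1.14rem
Step 1: 1.14 × 1.067 = 1.216
Step 2: 1.14 × 1.067² = 1.298
Step 3: 1.14 × 1.067³ = 1.385
Step 4: 1.14 × 1.067⁴ = 1.478
Step 5: 1.14 × 1.067⁵ = 1.577

1.068rem, 1.140rem, 1.216rem, 1.298rem, 1.385rem, 1.478rem, 1.577rem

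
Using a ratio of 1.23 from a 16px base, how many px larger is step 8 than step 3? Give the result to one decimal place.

Step 3: 16.0 × 1.23³ = 29.774px
Step 8: 16.0 × 1.23⁸ = 83.823px
Difference: 83.823 − 29.774 = 54.049px

54.0px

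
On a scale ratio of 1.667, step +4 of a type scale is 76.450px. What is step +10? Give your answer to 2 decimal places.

76.450 × 1.667⁶ = 76.450 × 21.45920 ≈ 1640.556

1640.56px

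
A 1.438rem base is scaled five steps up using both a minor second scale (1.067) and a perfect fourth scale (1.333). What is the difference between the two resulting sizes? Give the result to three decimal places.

Minor second: 1.438 × 1.067⁵ = 1.98875rem
Perfect fourth: 1.438 × 1.333⁵ = 6.05215rem
Difference: 6.05215 − 1.98875 = 4.06340rem

4.063rem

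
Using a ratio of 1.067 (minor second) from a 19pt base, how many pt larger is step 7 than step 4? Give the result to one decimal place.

Step 4: 19.0 × 1.067⁴ = 24.627pt
Step 7: 19.0 × 1.067⁷ = 29.916pt
Difference: 29.916 − 24.627 = 5.289pt

5.3pt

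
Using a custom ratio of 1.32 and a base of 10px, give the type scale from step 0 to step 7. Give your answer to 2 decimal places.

10.00px, 13.20px, 17.42px, 23.00px, 30.36px, 40.07px, 52.90px, 69.83px

Step 0: 10px
Step 1: 10.0 × 1.32 = 13.20
Step 2: 10.0 × 1.32² = 17.42
Step 3: 10.0 × 1.32³ = 23.00
Step 4: 10.0 × 1.32⁴ = 30.36
Step 5: 10.0 × 1.32⁵ = 40.07
Step 6: 10.0 × 1.32⁶ = 52.90
Step 7: 10.0 × 1.32⁷ = 69.83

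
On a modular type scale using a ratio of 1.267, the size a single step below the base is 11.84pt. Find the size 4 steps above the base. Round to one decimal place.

Moving from step -1 to step +4 is 5 steps up, so multiply by r⁵.
11.84 × 1.267⁵ = 11.84 × 3.26500 ≈ 38.658

38.7pt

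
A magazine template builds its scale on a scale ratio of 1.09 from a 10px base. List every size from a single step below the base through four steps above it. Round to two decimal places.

9.17px, 10.00px, 10.90px, 11.88px, 12.95px, 14.12px

Step -1: 10.0 ÷ 1.09 = 9.17
Step 0: 10px
Step 1: 10.0 × 1.09 = 10.90
Step 2: 10.0 × 1.09² = 11.88
Step 3: 10.0 × 1.09³ = 12.95
Step 4: 10.0 × 1.09⁴ = 14.12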